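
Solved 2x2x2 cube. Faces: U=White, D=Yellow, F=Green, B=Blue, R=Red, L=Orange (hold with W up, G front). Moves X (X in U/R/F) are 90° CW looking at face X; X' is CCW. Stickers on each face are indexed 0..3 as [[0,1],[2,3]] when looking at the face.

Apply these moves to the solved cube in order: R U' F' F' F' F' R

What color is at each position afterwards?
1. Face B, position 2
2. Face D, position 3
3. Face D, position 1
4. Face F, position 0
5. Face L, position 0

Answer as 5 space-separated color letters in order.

After move 1 (R): R=RRRR U=WGWG F=GYGY D=YBYB B=WBWB
After move 2 (U'): U=GGWW F=OOGY R=GYRR B=RRWB L=WBOO
After move 3 (F'): F=OYOG U=GGGR R=BYYR D=BOYB L=WWOW
After move 4 (F'): F=YGOO U=GGBY R=OYBR D=WWYB L=WROG
After move 5 (F'): F=GOYO U=GGOB R=WYWR D=RGYB L=WYOB
After move 6 (F'): F=OOGY U=GGWW R=GYRR D=YBYB L=WBOO
After move 7 (R): R=RGRY U=GOWY F=OBGB D=YWYR B=WRGB
Query 1: B[2] = G
Query 2: D[3] = R
Query 3: D[1] = W
Query 4: F[0] = O
Query 5: L[0] = W

Answer: G R W O W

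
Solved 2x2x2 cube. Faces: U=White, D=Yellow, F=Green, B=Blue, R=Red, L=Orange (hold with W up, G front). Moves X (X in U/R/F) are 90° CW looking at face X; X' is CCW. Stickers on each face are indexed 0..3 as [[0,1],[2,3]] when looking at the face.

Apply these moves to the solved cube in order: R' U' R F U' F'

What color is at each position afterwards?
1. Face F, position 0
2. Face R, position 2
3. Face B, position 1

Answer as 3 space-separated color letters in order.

Answer: Y R G

Derivation:
After move 1 (R'): R=RRRR U=WBWB F=GWGW D=YGYG B=YBYB
After move 2 (U'): U=BBWW F=OOGW R=GWRR B=RRYB L=YBOO
After move 3 (R): R=RGRW U=BOWW F=OGGG D=YYYR B=WRBB
After move 4 (F): F=GOGG U=BOOB R=WGWW D=RRYR L=YYOY
After move 5 (U'): U=OBBO F=YYGG R=GOWW B=WGBB L=WROY
After move 6 (F'): F=YGYG U=OBGW R=RORW D=RYYR L=WOOB
Query 1: F[0] = Y
Query 2: R[2] = R
Query 3: B[1] = G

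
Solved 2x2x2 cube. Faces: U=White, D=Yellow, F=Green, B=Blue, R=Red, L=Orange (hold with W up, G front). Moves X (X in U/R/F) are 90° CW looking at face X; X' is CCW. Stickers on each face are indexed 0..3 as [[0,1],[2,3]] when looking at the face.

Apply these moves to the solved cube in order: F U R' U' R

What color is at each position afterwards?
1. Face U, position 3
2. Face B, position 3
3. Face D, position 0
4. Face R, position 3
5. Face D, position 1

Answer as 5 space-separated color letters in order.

Answer: W B R W R

Derivation:
After move 1 (F): F=GGGG U=WWOO R=WRWR D=RRYY L=OYOY
After move 2 (U): U=OWOW F=WRGG R=BBWR B=OYBB L=GGOY
After move 3 (R'): R=BRBW U=OBOO F=WWGW D=RRYG B=YYRB
After move 4 (U'): U=BOOO F=GGGW R=WWBW B=BRRB L=YYOY
After move 5 (R): R=BWWW U=BGOW F=GRGG D=RRYB B=OROB
Query 1: U[3] = W
Query 2: B[3] = B
Query 3: D[0] = R
Query 4: R[3] = W
Query 5: D[1] = R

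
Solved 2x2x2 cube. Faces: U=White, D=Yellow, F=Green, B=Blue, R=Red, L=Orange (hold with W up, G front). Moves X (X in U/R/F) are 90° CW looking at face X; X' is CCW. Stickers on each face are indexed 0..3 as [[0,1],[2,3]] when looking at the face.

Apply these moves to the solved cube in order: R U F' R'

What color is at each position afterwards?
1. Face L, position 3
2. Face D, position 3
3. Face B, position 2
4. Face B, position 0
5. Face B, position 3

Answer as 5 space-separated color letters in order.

After move 1 (R): R=RRRR U=WGWG F=GYGY D=YBYB B=WBWB
After move 2 (U): U=WWGG F=RRGY R=WBRR B=OOWB L=GYOO
After move 3 (F'): F=RYRG U=WWWR R=BBYR D=YOYB L=GGOG
After move 4 (R'): R=BRBY U=WWWO F=RWRR D=YYYG B=BOOB
Query 1: L[3] = G
Query 2: D[3] = G
Query 3: B[2] = O
Query 4: B[0] = B
Query 5: B[3] = B

Answer: G G O B B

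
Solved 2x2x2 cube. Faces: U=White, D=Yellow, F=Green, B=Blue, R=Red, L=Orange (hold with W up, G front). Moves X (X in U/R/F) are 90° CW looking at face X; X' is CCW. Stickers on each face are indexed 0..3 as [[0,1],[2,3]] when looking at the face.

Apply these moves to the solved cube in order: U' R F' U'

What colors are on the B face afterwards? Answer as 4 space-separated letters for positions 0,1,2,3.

Answer: B G W B

Derivation:
After move 1 (U'): U=WWWW F=OOGG R=GGRR B=RRBB L=BBOO
After move 2 (R): R=RGRG U=WOWG F=OYGY D=YBYR B=WRWB
After move 3 (F'): F=YYOG U=WORR R=BGYG D=BOYR L=BGOW
After move 4 (U'): U=ORWR F=BGOG R=YYYG B=BGWB L=WROW
Query: B face = BGWB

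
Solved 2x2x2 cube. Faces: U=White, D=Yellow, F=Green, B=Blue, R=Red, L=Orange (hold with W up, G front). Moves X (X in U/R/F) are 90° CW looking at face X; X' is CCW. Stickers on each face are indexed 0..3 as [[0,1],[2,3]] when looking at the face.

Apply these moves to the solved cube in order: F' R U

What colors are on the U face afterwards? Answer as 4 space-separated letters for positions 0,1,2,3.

Answer: R W G G

Derivation:
After move 1 (F'): F=GGGG U=WWRR R=YRYR D=OOYY L=OWOW
After move 2 (R): R=YYRR U=WGRG F=GOGY D=OBYB B=RBWB
After move 3 (U): U=RWGG F=YYGY R=RBRR B=OWWB L=GOOW
Query: U face = RWGG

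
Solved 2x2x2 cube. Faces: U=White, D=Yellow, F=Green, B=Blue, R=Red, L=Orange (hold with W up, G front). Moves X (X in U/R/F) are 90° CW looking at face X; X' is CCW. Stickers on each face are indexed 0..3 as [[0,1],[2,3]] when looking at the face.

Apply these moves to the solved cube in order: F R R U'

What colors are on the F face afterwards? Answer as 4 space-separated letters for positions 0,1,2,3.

After move 1 (F): F=GGGG U=WWOO R=WRWR D=RRYY L=OYOY
After move 2 (R): R=WWRR U=WGOG F=GRGY D=RBYB B=OBWB
After move 3 (R): R=RWRW U=WROY F=GBGB D=RWYO B=GBGB
After move 4 (U'): U=RYWO F=OYGB R=GBRW B=RWGB L=GBOY
Query: F face = OYGB

Answer: O Y G B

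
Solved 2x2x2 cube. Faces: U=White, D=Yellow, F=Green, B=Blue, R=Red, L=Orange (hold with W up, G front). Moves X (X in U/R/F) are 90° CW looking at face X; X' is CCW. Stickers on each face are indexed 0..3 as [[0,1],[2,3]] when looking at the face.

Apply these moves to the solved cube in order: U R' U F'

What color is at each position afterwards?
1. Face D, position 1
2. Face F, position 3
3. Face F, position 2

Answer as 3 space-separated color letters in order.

Answer: O G B

Derivation:
After move 1 (U): U=WWWW F=RRGG R=BBRR B=OOBB L=GGOO
After move 2 (R'): R=BRBR U=WBWO F=RWGW D=YRYG B=YOYB
After move 3 (U): U=WWOB F=BRGW R=YOBR B=GGYB L=RWOO
After move 4 (F'): F=RWBG U=WWYB R=ROYR D=WOYG L=RBOO
Query 1: D[1] = O
Query 2: F[3] = G
Query 3: F[2] = B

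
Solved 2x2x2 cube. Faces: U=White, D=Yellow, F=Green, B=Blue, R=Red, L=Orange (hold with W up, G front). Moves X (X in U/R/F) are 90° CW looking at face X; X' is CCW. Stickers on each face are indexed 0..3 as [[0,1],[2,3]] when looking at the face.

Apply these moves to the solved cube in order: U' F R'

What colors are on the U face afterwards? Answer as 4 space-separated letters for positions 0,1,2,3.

After move 1 (U'): U=WWWW F=OOGG R=GGRR B=RRBB L=BBOO
After move 2 (F): F=GOGO U=WWOB R=WGWR D=RGYY L=BYOY
After move 3 (R'): R=GRWW U=WBOR F=GWGB D=ROYO B=YRGB
Query: U face = WBOR

Answer: W B O R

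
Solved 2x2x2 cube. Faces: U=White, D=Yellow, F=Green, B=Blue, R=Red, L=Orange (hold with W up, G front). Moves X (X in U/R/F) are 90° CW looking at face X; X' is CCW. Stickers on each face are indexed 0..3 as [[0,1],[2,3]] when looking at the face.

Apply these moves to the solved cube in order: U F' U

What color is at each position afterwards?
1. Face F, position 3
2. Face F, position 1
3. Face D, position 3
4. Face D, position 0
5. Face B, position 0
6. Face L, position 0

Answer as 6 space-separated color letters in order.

After move 1 (U): U=WWWW F=RRGG R=BBRR B=OOBB L=GGOO
After move 2 (F'): F=RGRG U=WWBR R=YBYR D=GOYY L=GWOW
After move 3 (U): U=BWRW F=YBRG R=OOYR B=GWBB L=RGOW
Query 1: F[3] = G
Query 2: F[1] = B
Query 3: D[3] = Y
Query 4: D[0] = G
Query 5: B[0] = G
Query 6: L[0] = R

Answer: G B Y G G R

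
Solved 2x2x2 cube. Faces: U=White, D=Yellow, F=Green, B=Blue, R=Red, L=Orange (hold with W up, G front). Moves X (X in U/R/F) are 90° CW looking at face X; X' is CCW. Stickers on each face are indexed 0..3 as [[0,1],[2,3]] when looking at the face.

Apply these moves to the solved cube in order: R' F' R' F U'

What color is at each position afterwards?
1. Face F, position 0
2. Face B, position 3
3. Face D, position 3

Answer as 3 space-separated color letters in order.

After move 1 (R'): R=RRRR U=WBWB F=GWGW D=YGYG B=YBYB
After move 2 (F'): F=WWGG U=WBRR R=GRYR D=OOYG L=OBOW
After move 3 (R'): R=RRGY U=WYRY F=WBGR D=OWYG B=GBOB
After move 4 (F): F=GWRB U=WYWB R=RRYY D=GRYG L=OOOW
After move 5 (U'): U=YBWW F=OORB R=GWYY B=RROB L=GBOW
Query 1: F[0] = O
Query 2: B[3] = B
Query 3: D[3] = G

Answer: O B G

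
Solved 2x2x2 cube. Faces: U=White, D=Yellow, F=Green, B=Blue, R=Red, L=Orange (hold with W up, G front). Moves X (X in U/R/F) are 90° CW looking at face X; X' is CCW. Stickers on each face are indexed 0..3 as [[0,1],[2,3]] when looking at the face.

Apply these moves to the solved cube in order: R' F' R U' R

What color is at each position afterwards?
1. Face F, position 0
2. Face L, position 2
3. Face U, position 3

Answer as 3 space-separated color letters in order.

Answer: O O G

Derivation:
After move 1 (R'): R=RRRR U=WBWB F=GWGW D=YGYG B=YBYB
After move 2 (F'): F=WWGG U=WBRR R=GRYR D=OOYG L=OBOW
After move 3 (R): R=YGRR U=WWRG F=WOGG D=OYYY B=RBBB
After move 4 (U'): U=WGWR F=OBGG R=WORR B=YGBB L=RBOW
After move 5 (R): R=RWRO U=WBWG F=OYGY D=OBYY B=RGGB
Query 1: F[0] = O
Query 2: L[2] = O
Query 3: U[3] = G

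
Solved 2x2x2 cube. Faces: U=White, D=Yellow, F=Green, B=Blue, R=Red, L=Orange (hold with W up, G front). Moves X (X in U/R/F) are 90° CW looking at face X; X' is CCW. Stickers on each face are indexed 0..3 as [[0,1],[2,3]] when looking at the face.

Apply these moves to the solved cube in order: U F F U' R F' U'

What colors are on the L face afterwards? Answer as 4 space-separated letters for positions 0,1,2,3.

After move 1 (U): U=WWWW F=RRGG R=BBRR B=OOBB L=GGOO
After move 2 (F): F=GRGR U=WWOG R=WBWR D=RBYY L=GYOY
After move 3 (F): F=GGRR U=WWYY R=OBGR D=WWYY L=GROB
After move 4 (U'): U=WYWY F=GRRR R=GGGR B=OBBB L=OOOB
After move 5 (R): R=GGRG U=WRWR F=GWRY D=WBYO B=YBYB
After move 6 (F'): F=WYGR U=WRGR R=BGWG D=OBYO L=OROW
After move 7 (U'): U=RRWG F=ORGR R=WYWG B=BGYB L=YBOW
Query: L face = YBOW

Answer: Y B O W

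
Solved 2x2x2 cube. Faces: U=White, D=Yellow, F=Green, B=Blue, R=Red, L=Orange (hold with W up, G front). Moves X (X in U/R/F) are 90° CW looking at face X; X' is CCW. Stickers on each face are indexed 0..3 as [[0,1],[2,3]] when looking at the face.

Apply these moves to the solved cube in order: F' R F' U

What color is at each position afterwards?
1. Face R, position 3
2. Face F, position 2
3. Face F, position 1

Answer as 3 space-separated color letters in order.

Answer: R G Y

Derivation:
After move 1 (F'): F=GGGG U=WWRR R=YRYR D=OOYY L=OWOW
After move 2 (R): R=YYRR U=WGRG F=GOGY D=OBYB B=RBWB
After move 3 (F'): F=OYGG U=WGYR R=BYOR D=WWYB L=OGOR
After move 4 (U): U=YWRG F=BYGG R=RBOR B=OGWB L=OYOR
Query 1: R[3] = R
Query 2: F[2] = G
Query 3: F[1] = Y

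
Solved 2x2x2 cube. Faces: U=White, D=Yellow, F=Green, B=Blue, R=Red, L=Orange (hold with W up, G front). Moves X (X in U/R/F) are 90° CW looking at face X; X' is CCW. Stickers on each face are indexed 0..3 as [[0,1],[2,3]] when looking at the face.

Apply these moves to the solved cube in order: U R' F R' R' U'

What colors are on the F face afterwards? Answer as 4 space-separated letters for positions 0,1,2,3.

After move 1 (U): U=WWWW F=RRGG R=BBRR B=OOBB L=GGOO
After move 2 (R'): R=BRBR U=WBWO F=RWGW D=YRYG B=YOYB
After move 3 (F): F=GRWW U=WBOG R=WROR D=BBYG L=GYOR
After move 4 (R'): R=RRWO U=WYOY F=GBWG D=BRYW B=GOBB
After move 5 (R'): R=RORW U=WBOG F=GYWY D=BBYG B=WORB
After move 6 (U'): U=BGWO F=GYWY R=GYRW B=RORB L=WOOR
Query: F face = GYWY

Answer: G Y W Y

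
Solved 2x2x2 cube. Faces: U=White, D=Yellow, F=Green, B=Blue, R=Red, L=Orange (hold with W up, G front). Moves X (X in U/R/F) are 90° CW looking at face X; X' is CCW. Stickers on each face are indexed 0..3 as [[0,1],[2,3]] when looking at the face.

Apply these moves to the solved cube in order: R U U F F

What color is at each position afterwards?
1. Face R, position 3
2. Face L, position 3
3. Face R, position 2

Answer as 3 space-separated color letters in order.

Answer: R O R

Derivation:
After move 1 (R): R=RRRR U=WGWG F=GYGY D=YBYB B=WBWB
After move 2 (U): U=WWGG F=RRGY R=WBRR B=OOWB L=GYOO
After move 3 (U): U=GWGW F=WBGY R=OORR B=GYWB L=RROO
After move 4 (F): F=GWYB U=GWOR R=GOWR D=ROYB L=RYOB
After move 5 (F): F=YGBW U=GWBY R=OORR D=WGYB L=RROO
Query 1: R[3] = R
Query 2: L[3] = O
Query 3: R[2] = R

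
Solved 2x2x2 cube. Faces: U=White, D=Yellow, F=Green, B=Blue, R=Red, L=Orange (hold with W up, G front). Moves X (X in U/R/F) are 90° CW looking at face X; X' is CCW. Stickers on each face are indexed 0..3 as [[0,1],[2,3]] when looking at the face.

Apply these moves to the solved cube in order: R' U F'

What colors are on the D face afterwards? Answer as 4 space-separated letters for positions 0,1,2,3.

After move 1 (R'): R=RRRR U=WBWB F=GWGW D=YGYG B=YBYB
After move 2 (U): U=WWBB F=RRGW R=YBRR B=OOYB L=GWOO
After move 3 (F'): F=RWRG U=WWYR R=GBYR D=WOYG L=GBOB
Query: D face = WOYG

Answer: W O Y G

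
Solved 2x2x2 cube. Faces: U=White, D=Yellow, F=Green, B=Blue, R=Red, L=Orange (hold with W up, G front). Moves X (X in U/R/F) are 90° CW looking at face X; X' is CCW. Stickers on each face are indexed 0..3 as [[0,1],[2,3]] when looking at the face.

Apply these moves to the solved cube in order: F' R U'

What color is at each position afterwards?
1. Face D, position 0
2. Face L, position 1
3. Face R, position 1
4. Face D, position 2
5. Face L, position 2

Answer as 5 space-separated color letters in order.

After move 1 (F'): F=GGGG U=WWRR R=YRYR D=OOYY L=OWOW
After move 2 (R): R=YYRR U=WGRG F=GOGY D=OBYB B=RBWB
After move 3 (U'): U=GGWR F=OWGY R=GORR B=YYWB L=RBOW
Query 1: D[0] = O
Query 2: L[1] = B
Query 3: R[1] = O
Query 4: D[2] = Y
Query 5: L[2] = O

Answer: O B O Y O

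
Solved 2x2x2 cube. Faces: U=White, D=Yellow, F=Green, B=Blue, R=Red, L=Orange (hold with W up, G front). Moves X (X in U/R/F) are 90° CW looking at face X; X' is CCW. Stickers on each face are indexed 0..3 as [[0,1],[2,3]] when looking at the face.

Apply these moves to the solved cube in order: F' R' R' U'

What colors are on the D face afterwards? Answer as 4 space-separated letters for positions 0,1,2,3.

Answer: O W Y R

Derivation:
After move 1 (F'): F=GGGG U=WWRR R=YRYR D=OOYY L=OWOW
After move 2 (R'): R=RRYY U=WBRB F=GWGR D=OGYG B=YBOB
After move 3 (R'): R=RYRY U=WORY F=GBGB D=OWYR B=GBGB
After move 4 (U'): U=OYWR F=OWGB R=GBRY B=RYGB L=GBOW
Query: D face = OWYR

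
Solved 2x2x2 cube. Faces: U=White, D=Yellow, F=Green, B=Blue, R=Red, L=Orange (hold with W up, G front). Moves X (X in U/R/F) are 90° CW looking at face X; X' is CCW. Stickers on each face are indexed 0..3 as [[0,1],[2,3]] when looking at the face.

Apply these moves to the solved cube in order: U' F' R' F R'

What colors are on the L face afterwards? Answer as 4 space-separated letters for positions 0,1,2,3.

After move 1 (U'): U=WWWW F=OOGG R=GGRR B=RRBB L=BBOO
After move 2 (F'): F=OGOG U=WWGR R=YGYR D=BOYY L=BWOW
After move 3 (R'): R=GRYY U=WBGR F=OWOR D=BGYG B=YROB
After move 4 (F): F=OORW U=WBWW R=GRRY D=YGYG L=BBOG
After move 5 (R'): R=RYGR U=WOWY F=OBRW D=YOYW B=GRGB
Query: L face = BBOG

Answer: B B O G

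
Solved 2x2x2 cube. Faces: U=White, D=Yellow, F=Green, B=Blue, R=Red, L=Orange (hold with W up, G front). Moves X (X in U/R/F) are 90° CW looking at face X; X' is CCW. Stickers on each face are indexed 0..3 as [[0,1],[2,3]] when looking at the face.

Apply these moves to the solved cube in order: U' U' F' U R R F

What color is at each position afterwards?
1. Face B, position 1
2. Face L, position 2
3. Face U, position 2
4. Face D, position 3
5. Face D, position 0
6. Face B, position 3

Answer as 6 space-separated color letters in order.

After move 1 (U'): U=WWWW F=OOGG R=GGRR B=RRBB L=BBOO
After move 2 (U'): U=WWWW F=BBGG R=OORR B=GGBB L=RROO
After move 3 (F'): F=BGBG U=WWOR R=YOYR D=ROYY L=RWOW
After move 4 (U): U=OWRW F=YOBG R=GGYR B=RWBB L=BGOW
After move 5 (R): R=YGRG U=OORG F=YOBY D=RBYR B=WWWB
After move 6 (R): R=RYGG U=OORY F=YBBR D=RWYW B=GWOB
After move 7 (F): F=BYRB U=OOWG R=RYYG D=GRYW L=BROW
Query 1: B[1] = W
Query 2: L[2] = O
Query 3: U[2] = W
Query 4: D[3] = W
Query 5: D[0] = G
Query 6: B[3] = B

Answer: W O W W G B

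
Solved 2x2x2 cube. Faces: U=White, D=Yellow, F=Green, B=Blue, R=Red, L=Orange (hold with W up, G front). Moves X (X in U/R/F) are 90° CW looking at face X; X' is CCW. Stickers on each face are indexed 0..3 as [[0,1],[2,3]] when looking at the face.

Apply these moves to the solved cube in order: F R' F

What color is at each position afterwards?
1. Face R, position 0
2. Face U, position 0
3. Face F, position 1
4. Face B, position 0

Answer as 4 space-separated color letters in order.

Answer: O W G Y

Derivation:
After move 1 (F): F=GGGG U=WWOO R=WRWR D=RRYY L=OYOY
After move 2 (R'): R=RRWW U=WBOB F=GWGO D=RGYG B=YBRB
After move 3 (F): F=GGOW U=WBYY R=ORBW D=WRYG L=OROG
Query 1: R[0] = O
Query 2: U[0] = W
Query 3: F[1] = G
Query 4: B[0] = Y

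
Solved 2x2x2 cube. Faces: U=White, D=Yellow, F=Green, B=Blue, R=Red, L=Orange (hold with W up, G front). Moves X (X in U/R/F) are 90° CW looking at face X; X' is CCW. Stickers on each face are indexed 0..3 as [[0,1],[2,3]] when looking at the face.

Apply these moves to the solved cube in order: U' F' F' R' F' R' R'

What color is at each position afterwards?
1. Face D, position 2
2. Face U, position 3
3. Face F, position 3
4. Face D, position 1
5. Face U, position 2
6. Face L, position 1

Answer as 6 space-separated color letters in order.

Answer: Y O Y B G R

Derivation:
After move 1 (U'): U=WWWW F=OOGG R=GGRR B=RRBB L=BBOO
After move 2 (F'): F=OGOG U=WWGR R=YGYR D=BOYY L=BWOW
After move 3 (F'): F=GGOO U=WWYY R=OGBR D=WWYY L=BROG
After move 4 (R'): R=GROB U=WBYR F=GWOY D=WGYO B=YRWB
After move 5 (F'): F=WYGO U=WBGO R=GRWB D=RGYO L=BROY
After move 6 (R'): R=RBGW U=WWGY F=WBGO D=RYYO B=ORGB
After move 7 (R'): R=BWRG U=WGGO F=WWGY D=RBYO B=ORYB
Query 1: D[2] = Y
Query 2: U[3] = O
Query 3: F[3] = Y
Query 4: D[1] = B
Query 5: U[2] = G
Query 6: L[1] = R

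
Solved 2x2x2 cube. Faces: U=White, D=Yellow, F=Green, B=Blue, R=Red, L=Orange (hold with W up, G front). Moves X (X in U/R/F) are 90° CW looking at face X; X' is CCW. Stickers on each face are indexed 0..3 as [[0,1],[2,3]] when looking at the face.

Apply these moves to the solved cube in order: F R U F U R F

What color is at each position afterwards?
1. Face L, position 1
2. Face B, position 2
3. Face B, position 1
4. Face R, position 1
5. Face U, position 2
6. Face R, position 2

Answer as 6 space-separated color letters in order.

Answer: R O R O B W

Derivation:
After move 1 (F): F=GGGG U=WWOO R=WRWR D=RRYY L=OYOY
After move 2 (R): R=WWRR U=WGOG F=GRGY D=RBYB B=OBWB
After move 3 (U): U=OWGG F=WWGY R=OBRR B=OYWB L=GROY
After move 4 (F): F=GWYW U=OWYR R=GBGR D=ROYB L=GROB
After move 5 (U): U=YORW F=GBYW R=OYGR B=GRWB L=GWOB
After move 6 (R): R=GORY U=YBRW F=GOYB D=RWYG B=WROB
After move 7 (F): F=YGBO U=YBBW R=ROWY D=RGYG L=GROW
Query 1: L[1] = R
Query 2: B[2] = O
Query 3: B[1] = R
Query 4: R[1] = O
Query 5: U[2] = B
Query 6: R[2] = W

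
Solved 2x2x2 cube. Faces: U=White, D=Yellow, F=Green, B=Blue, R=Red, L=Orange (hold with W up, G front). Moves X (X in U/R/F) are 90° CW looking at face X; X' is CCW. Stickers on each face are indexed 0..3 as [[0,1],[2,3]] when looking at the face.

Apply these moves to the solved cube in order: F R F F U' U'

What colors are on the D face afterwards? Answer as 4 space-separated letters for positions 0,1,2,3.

Answer: G O Y B

Derivation:
After move 1 (F): F=GGGG U=WWOO R=WRWR D=RRYY L=OYOY
After move 2 (R): R=WWRR U=WGOG F=GRGY D=RBYB B=OBWB
After move 3 (F): F=GGYR U=WGYY R=OWGR D=RWYB L=OROB
After move 4 (F): F=YGRG U=WGBR R=YWYR D=GOYB L=OROW
After move 5 (U'): U=GRWB F=ORRG R=YGYR B=YWWB L=OBOW
After move 6 (U'): U=RBGW F=OBRG R=ORYR B=YGWB L=YWOW
Query: D face = GOYB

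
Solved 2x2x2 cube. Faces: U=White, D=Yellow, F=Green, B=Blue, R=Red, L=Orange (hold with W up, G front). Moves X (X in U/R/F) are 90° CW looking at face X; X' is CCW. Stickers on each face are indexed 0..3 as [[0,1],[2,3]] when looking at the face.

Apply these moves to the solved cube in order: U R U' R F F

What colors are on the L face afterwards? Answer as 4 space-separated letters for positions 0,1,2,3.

After move 1 (U): U=WWWW F=RRGG R=BBRR B=OOBB L=GGOO
After move 2 (R): R=RBRB U=WRWG F=RYGY D=YBYO B=WOWB
After move 3 (U'): U=RGWW F=GGGY R=RYRB B=RBWB L=WOOO
After move 4 (R): R=RRBY U=RGWY F=GBGO D=YWYR B=WBGB
After move 5 (F): F=GGOB U=RGOO R=WRYY D=BRYR L=WYOW
After move 6 (F): F=OGBG U=RGWY R=OROY D=YWYR L=WBOR
Query: L face = WBOR

Answer: W B O R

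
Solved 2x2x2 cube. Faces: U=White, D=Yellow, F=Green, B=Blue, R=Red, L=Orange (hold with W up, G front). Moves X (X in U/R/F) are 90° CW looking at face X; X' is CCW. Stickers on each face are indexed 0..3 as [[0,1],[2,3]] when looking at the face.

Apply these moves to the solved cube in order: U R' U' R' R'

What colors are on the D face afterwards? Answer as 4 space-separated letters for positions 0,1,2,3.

Answer: Y O Y W

Derivation:
After move 1 (U): U=WWWW F=RRGG R=BBRR B=OOBB L=GGOO
After move 2 (R'): R=BRBR U=WBWO F=RWGW D=YRYG B=YOYB
After move 3 (U'): U=BOWW F=GGGW R=RWBR B=BRYB L=YOOO
After move 4 (R'): R=WRRB U=BYWB F=GOGW D=YGYW B=GRRB
After move 5 (R'): R=RBWR U=BRWG F=GYGB D=YOYW B=WRGB
Query: D face = YOYW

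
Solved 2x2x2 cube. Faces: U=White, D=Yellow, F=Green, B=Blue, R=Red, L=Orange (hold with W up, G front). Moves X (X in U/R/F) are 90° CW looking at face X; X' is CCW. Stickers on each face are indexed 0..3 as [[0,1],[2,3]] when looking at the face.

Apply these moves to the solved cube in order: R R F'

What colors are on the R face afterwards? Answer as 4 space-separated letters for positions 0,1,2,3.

Answer: W R Y R

Derivation:
After move 1 (R): R=RRRR U=WGWG F=GYGY D=YBYB B=WBWB
After move 2 (R): R=RRRR U=WYWY F=GBGB D=YWYW B=GBGB
After move 3 (F'): F=BBGG U=WYRR R=WRYR D=OOYW L=OYOW
Query: R face = WRYR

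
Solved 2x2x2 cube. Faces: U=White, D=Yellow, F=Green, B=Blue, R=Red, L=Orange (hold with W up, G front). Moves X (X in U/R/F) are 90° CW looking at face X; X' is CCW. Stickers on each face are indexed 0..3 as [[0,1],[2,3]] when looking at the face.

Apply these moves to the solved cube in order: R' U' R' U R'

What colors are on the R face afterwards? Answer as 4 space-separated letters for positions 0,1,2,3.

After move 1 (R'): R=RRRR U=WBWB F=GWGW D=YGYG B=YBYB
After move 2 (U'): U=BBWW F=OOGW R=GWRR B=RRYB L=YBOO
After move 3 (R'): R=WRGR U=BYWR F=OBGW D=YOYW B=GRGB
After move 4 (U): U=WBRY F=WRGW R=GRGR B=YBGB L=OBOO
After move 5 (R'): R=RRGG U=WGRY F=WBGY D=YRYW B=WBOB
Query: R face = RRGG

Answer: R R G G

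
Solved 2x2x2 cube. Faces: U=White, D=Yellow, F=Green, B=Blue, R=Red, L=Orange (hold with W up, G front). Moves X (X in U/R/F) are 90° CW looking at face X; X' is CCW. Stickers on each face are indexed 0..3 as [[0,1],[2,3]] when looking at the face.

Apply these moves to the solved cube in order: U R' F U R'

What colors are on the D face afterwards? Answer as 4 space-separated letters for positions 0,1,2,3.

After move 1 (U): U=WWWW F=RRGG R=BBRR B=OOBB L=GGOO
After move 2 (R'): R=BRBR U=WBWO F=RWGW D=YRYG B=YOYB
After move 3 (F): F=GRWW U=WBOG R=WROR D=BBYG L=GYOR
After move 4 (U): U=OWGB F=WRWW R=YOOR B=GYYB L=GROR
After move 5 (R'): R=ORYO U=OYGG F=WWWB D=BRYW B=GYBB
Query: D face = BRYW

Answer: B R Y W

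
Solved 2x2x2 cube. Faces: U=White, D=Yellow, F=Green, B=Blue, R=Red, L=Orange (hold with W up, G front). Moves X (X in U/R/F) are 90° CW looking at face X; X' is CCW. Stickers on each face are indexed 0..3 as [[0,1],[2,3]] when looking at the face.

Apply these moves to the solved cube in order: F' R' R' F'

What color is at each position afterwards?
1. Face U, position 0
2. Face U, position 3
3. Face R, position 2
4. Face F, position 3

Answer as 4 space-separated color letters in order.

After move 1 (F'): F=GGGG U=WWRR R=YRYR D=OOYY L=OWOW
After move 2 (R'): R=RRYY U=WBRB F=GWGR D=OGYG B=YBOB
After move 3 (R'): R=RYRY U=WORY F=GBGB D=OWYR B=GBGB
After move 4 (F'): F=BBGG U=WORR R=WYOY D=WWYR L=OYOR
Query 1: U[0] = W
Query 2: U[3] = R
Query 3: R[2] = O
Query 4: F[3] = G

Answer: W R O G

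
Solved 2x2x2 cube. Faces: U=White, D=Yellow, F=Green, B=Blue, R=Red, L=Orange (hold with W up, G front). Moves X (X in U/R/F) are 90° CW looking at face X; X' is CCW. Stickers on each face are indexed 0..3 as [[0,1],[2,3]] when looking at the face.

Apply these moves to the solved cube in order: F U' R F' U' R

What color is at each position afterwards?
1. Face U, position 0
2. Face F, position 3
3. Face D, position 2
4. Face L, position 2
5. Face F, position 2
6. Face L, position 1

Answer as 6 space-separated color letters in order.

After move 1 (F): F=GGGG U=WWOO R=WRWR D=RRYY L=OYOY
After move 2 (U'): U=WOWO F=OYGG R=GGWR B=WRBB L=BBOY
After move 3 (R): R=WGRG U=WYWG F=ORGY D=RBYW B=OROB
After move 4 (F'): F=RYOG U=WYWR R=BGRG D=BYYW L=BGOW
After move 5 (U'): U=YRWW F=BGOG R=RYRG B=BGOB L=OROW
After move 6 (R): R=RRGY U=YGWG F=BYOW D=BOYB B=WGRB
Query 1: U[0] = Y
Query 2: F[3] = W
Query 3: D[2] = Y
Query 4: L[2] = O
Query 5: F[2] = O
Query 6: L[1] = R

Answer: Y W Y O O R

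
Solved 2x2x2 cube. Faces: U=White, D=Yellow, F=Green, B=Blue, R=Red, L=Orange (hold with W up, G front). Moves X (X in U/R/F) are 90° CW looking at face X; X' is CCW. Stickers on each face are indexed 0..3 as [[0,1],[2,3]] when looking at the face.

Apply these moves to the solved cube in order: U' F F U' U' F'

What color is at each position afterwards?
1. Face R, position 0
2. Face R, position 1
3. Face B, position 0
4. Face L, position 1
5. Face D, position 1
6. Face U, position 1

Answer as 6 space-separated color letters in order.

After move 1 (U'): U=WWWW F=OOGG R=GGRR B=RRBB L=BBOO
After move 2 (F): F=GOGO U=WWOB R=WGWR D=RGYY L=BYOY
After move 3 (F): F=GGOO U=WWYY R=OGBR D=WWYY L=BROG
After move 4 (U'): U=WYWY F=BROO R=GGBR B=OGBB L=RROG
After move 5 (U'): U=YYWW F=RROO R=BRBR B=GGBB L=OGOG
After move 6 (F'): F=RORO U=YYBB R=WRWR D=GGYY L=OWOW
Query 1: R[0] = W
Query 2: R[1] = R
Query 3: B[0] = G
Query 4: L[1] = W
Query 5: D[1] = G
Query 6: U[1] = Y

Answer: W R G W G Y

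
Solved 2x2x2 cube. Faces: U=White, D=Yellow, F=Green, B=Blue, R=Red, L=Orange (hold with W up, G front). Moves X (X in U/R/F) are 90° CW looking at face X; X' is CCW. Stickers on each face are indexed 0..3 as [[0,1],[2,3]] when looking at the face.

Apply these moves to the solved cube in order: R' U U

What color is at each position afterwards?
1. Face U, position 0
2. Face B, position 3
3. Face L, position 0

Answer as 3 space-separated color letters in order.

After move 1 (R'): R=RRRR U=WBWB F=GWGW D=YGYG B=YBYB
After move 2 (U): U=WWBB F=RRGW R=YBRR B=OOYB L=GWOO
After move 3 (U): U=BWBW F=YBGW R=OORR B=GWYB L=RROO
Query 1: U[0] = B
Query 2: B[3] = B
Query 3: L[0] = R

Answer: B B R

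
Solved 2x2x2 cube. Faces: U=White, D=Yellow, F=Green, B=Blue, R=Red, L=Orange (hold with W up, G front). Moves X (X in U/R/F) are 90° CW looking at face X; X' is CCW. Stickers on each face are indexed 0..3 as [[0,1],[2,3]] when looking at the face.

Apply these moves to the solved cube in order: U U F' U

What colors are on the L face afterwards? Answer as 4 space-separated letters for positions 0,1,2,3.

After move 1 (U): U=WWWW F=RRGG R=BBRR B=OOBB L=GGOO
After move 2 (U): U=WWWW F=BBGG R=OORR B=GGBB L=RROO
After move 3 (F'): F=BGBG U=WWOR R=YOYR D=ROYY L=RWOW
After move 4 (U): U=OWRW F=YOBG R=GGYR B=RWBB L=BGOW
Query: L face = BGOW

Answer: B G O W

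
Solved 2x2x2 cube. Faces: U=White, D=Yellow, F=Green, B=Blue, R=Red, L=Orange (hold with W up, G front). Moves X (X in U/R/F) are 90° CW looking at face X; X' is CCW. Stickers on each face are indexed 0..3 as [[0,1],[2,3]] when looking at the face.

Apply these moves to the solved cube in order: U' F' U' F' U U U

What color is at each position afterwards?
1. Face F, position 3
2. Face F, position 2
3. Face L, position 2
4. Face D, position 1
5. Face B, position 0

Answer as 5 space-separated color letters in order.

Answer: O B O W O

Derivation:
After move 1 (U'): U=WWWW F=OOGG R=GGRR B=RRBB L=BBOO
After move 2 (F'): F=OGOG U=WWGR R=YGYR D=BOYY L=BWOW
After move 3 (U'): U=WRWG F=BWOG R=OGYR B=YGBB L=RROW
After move 4 (F'): F=WGBO U=WROY R=OGBR D=RWYY L=RGOW
After move 5 (U): U=OWYR F=OGBO R=YGBR B=RGBB L=WGOW
After move 6 (U): U=YORW F=YGBO R=RGBR B=WGBB L=OGOW
After move 7 (U): U=RYWO F=RGBO R=WGBR B=OGBB L=YGOW
Query 1: F[3] = O
Query 2: F[2] = B
Query 3: L[2] = O
Query 4: D[1] = W
Query 5: B[0] = O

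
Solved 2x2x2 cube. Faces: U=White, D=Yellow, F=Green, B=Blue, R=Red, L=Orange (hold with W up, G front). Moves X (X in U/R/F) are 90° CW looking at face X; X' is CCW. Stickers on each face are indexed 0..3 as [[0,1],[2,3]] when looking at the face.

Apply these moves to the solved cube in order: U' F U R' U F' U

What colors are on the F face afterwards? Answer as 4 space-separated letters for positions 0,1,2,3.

Answer: G Y R G

Derivation:
After move 1 (U'): U=WWWW F=OOGG R=GGRR B=RRBB L=BBOO
After move 2 (F): F=GOGO U=WWOB R=WGWR D=RGYY L=BYOY
After move 3 (U): U=OWBW F=WGGO R=RRWR B=BYBB L=GOOY
After move 4 (R'): R=RRRW U=OBBB F=WWGW D=RGYO B=YYGB
After move 5 (U): U=BOBB F=RRGW R=YYRW B=GOGB L=WWOY
After move 6 (F'): F=RWRG U=BOYR R=GYRW D=WYYO L=WBOB
After move 7 (U): U=YBRO F=GYRG R=GORW B=WBGB L=RWOB
Query: F face = GYRG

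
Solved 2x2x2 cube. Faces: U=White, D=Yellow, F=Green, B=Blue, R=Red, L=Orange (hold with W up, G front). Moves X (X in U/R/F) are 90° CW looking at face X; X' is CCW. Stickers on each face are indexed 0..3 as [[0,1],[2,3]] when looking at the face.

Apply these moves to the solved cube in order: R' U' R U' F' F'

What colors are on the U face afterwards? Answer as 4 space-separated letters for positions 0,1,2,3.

After move 1 (R'): R=RRRR U=WBWB F=GWGW D=YGYG B=YBYB
After move 2 (U'): U=BBWW F=OOGW R=GWRR B=RRYB L=YBOO
After move 3 (R): R=RGRW U=BOWW F=OGGG D=YYYR B=WRBB
After move 4 (U'): U=OWBW F=YBGG R=OGRW B=RGBB L=WROO
After move 5 (F'): F=BGYG U=OWOR R=YGYW D=ROYR L=WWOB
After move 6 (F'): F=GGBY U=OWYY R=OGRW D=WBYR L=WROO
Query: U face = OWYY

Answer: O W Y Y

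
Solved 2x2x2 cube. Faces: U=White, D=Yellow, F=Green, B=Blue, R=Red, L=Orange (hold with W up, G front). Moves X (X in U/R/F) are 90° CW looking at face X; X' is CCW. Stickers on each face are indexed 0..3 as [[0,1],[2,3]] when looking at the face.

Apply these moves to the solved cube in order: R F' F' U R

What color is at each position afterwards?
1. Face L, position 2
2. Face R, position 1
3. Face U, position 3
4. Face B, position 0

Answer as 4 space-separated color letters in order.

After move 1 (R): R=RRRR U=WGWG F=GYGY D=YBYB B=WBWB
After move 2 (F'): F=YYGG U=WGRR R=BRYR D=OOYB L=OGOW
After move 3 (F'): F=YGYG U=WGBY R=OROR D=GWYB L=OROR
After move 4 (U): U=BWYG F=ORYG R=WBOR B=ORWB L=YGOR
After move 5 (R): R=OWRB U=BRYG F=OWYB D=GWYO B=GRWB
Query 1: L[2] = O
Query 2: R[1] = W
Query 3: U[3] = G
Query 4: B[0] = G

Answer: O W G G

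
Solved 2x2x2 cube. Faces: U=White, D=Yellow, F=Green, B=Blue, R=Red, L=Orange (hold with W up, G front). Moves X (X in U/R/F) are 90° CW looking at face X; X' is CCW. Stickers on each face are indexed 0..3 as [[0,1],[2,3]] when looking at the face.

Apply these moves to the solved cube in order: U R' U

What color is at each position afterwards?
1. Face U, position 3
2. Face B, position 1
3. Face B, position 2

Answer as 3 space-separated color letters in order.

After move 1 (U): U=WWWW F=RRGG R=BBRR B=OOBB L=GGOO
After move 2 (R'): R=BRBR U=WBWO F=RWGW D=YRYG B=YOYB
After move 3 (U): U=WWOB F=BRGW R=YOBR B=GGYB L=RWOO
Query 1: U[3] = B
Query 2: B[1] = G
Query 3: B[2] = Y

Answer: B G Y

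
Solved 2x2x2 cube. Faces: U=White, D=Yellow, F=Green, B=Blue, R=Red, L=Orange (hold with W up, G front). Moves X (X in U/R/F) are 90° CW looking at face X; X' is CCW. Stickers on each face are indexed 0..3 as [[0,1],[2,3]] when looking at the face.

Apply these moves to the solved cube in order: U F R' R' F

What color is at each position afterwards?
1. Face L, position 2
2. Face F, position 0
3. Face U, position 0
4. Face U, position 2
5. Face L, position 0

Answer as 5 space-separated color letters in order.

After move 1 (U): U=WWWW F=RRGG R=BBRR B=OOBB L=GGOO
After move 2 (F): F=GRGR U=WWOG R=WBWR D=RBYY L=GYOY
After move 3 (R'): R=BRWW U=WBOO F=GWGG D=RRYR B=YOBB
After move 4 (R'): R=RWBW U=WBOY F=GBGO D=RWYG B=RORB
After move 5 (F): F=GGOB U=WBYY R=OWYW D=BRYG L=GROW
Query 1: L[2] = O
Query 2: F[0] = G
Query 3: U[0] = W
Query 4: U[2] = Y
Query 5: L[0] = G

Answer: O G W Y G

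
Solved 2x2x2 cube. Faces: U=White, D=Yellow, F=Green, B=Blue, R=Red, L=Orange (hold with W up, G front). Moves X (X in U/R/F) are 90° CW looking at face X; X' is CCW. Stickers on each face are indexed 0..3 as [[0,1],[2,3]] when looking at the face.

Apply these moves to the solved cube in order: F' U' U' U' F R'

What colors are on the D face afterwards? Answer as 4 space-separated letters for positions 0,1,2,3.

Answer: Y Y Y R

Derivation:
After move 1 (F'): F=GGGG U=WWRR R=YRYR D=OOYY L=OWOW
After move 2 (U'): U=WRWR F=OWGG R=GGYR B=YRBB L=BBOW
After move 3 (U'): U=RRWW F=BBGG R=OWYR B=GGBB L=YROW
After move 4 (U'): U=RWRW F=YRGG R=BBYR B=OWBB L=GGOW
After move 5 (F): F=GYGR U=RWWG R=RBWR D=YBYY L=GOOO
After move 6 (R'): R=BRRW U=RBWO F=GWGG D=YYYR B=YWBB
Query: D face = YYYR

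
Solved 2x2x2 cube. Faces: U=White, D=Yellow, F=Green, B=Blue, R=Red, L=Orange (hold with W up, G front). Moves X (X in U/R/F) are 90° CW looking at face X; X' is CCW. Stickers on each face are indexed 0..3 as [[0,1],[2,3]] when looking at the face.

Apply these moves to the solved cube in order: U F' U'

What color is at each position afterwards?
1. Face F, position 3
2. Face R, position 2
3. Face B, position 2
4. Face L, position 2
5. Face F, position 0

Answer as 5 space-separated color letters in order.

Answer: G Y B O G

Derivation:
After move 1 (U): U=WWWW F=RRGG R=BBRR B=OOBB L=GGOO
After move 2 (F'): F=RGRG U=WWBR R=YBYR D=GOYY L=GWOW
After move 3 (U'): U=WRWB F=GWRG R=RGYR B=YBBB L=OOOW
Query 1: F[3] = G
Query 2: R[2] = Y
Query 3: B[2] = B
Query 4: L[2] = O
Query 5: F[0] = G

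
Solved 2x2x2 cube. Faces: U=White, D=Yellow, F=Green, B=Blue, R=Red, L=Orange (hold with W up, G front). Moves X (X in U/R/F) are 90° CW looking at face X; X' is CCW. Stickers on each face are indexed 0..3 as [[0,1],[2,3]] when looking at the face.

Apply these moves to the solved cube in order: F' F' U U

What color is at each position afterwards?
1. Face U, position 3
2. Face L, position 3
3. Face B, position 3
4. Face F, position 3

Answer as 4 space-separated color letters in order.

After move 1 (F'): F=GGGG U=WWRR R=YRYR D=OOYY L=OWOW
After move 2 (F'): F=GGGG U=WWYY R=OROR D=WWYY L=OROR
After move 3 (U): U=YWYW F=ORGG R=BBOR B=ORBB L=GGOR
After move 4 (U): U=YYWW F=BBGG R=OROR B=GGBB L=OROR
Query 1: U[3] = W
Query 2: L[3] = R
Query 3: B[3] = B
Query 4: F[3] = G

Answer: W R B G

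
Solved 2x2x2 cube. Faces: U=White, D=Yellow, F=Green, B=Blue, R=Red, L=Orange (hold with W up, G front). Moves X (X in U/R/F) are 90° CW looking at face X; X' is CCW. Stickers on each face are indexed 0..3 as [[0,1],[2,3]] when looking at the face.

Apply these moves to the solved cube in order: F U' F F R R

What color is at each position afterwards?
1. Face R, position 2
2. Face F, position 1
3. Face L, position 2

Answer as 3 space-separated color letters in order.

After move 1 (F): F=GGGG U=WWOO R=WRWR D=RRYY L=OYOY
After move 2 (U'): U=WOWO F=OYGG R=GGWR B=WRBB L=BBOY
After move 3 (F): F=GOGY U=WOYB R=WGOR D=WGYY L=BROR
After move 4 (F): F=GGYO U=WORR R=YGBR D=OWYY L=BWOG
After move 5 (R): R=BYRG U=WGRO F=GWYY D=OBYW B=RROB
After move 6 (R): R=RBGY U=WWRY F=GBYW D=OOYR B=ORGB
Query 1: R[2] = G
Query 2: F[1] = B
Query 3: L[2] = O

Answer: G B O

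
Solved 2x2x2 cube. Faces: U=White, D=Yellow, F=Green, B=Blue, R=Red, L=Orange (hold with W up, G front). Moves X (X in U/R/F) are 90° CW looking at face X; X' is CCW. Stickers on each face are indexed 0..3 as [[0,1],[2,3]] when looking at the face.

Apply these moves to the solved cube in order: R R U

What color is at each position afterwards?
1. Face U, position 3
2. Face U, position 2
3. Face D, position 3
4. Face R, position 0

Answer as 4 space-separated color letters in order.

After move 1 (R): R=RRRR U=WGWG F=GYGY D=YBYB B=WBWB
After move 2 (R): R=RRRR U=WYWY F=GBGB D=YWYW B=GBGB
After move 3 (U): U=WWYY F=RRGB R=GBRR B=OOGB L=GBOO
Query 1: U[3] = Y
Query 2: U[2] = Y
Query 3: D[3] = W
Query 4: R[0] = G

Answer: Y Y W G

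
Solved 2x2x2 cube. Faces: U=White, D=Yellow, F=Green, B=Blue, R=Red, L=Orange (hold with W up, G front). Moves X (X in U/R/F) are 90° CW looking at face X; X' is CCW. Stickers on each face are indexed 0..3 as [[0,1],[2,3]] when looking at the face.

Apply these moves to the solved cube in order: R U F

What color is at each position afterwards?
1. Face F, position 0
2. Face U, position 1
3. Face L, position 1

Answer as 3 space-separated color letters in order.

After move 1 (R): R=RRRR U=WGWG F=GYGY D=YBYB B=WBWB
After move 2 (U): U=WWGG F=RRGY R=WBRR B=OOWB L=GYOO
After move 3 (F): F=GRYR U=WWOY R=GBGR D=RWYB L=GYOB
Query 1: F[0] = G
Query 2: U[1] = W
Query 3: L[1] = Y

Answer: G W Y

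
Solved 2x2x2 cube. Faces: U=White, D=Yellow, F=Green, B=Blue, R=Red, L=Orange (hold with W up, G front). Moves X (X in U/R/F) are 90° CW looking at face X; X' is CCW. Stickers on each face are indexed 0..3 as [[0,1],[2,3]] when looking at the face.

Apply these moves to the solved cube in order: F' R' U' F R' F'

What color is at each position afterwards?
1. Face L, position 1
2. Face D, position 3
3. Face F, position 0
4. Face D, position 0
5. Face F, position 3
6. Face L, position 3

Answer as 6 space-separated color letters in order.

After move 1 (F'): F=GGGG U=WWRR R=YRYR D=OOYY L=OWOW
After move 2 (R'): R=RRYY U=WBRB F=GWGR D=OGYG B=YBOB
After move 3 (U'): U=BBWR F=OWGR R=GWYY B=RROB L=YBOW
After move 4 (F): F=GORW U=BBWB R=WWRY D=YGYG L=YOOG
After move 5 (R'): R=WYWR U=BOWR F=GBRB D=YOYW B=GRGB
After move 6 (F'): F=BBGR U=BOWW R=OYYR D=OGYW L=YROW
Query 1: L[1] = R
Query 2: D[3] = W
Query 3: F[0] = B
Query 4: D[0] = O
Query 5: F[3] = R
Query 6: L[3] = W

Answer: R W B O R W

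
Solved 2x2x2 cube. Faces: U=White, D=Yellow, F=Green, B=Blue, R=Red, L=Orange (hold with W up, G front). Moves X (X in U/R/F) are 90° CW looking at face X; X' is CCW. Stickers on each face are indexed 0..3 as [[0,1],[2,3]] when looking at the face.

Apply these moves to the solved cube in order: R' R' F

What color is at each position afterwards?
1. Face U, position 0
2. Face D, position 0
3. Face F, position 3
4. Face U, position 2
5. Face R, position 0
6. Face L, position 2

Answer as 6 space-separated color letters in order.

Answer: W R B O W O

Derivation:
After move 1 (R'): R=RRRR U=WBWB F=GWGW D=YGYG B=YBYB
After move 2 (R'): R=RRRR U=WYWY F=GBGB D=YWYW B=GBGB
After move 3 (F): F=GGBB U=WYOO R=WRYR D=RRYW L=OYOW
Query 1: U[0] = W
Query 2: D[0] = R
Query 3: F[3] = B
Query 4: U[2] = O
Query 5: R[0] = W
Query 6: L[2] = O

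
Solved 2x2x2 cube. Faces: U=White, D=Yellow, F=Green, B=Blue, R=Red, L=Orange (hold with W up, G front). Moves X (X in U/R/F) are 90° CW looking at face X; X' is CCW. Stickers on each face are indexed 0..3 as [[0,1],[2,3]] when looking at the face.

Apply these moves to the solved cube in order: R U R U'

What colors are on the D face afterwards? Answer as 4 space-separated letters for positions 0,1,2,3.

After move 1 (R): R=RRRR U=WGWG F=GYGY D=YBYB B=WBWB
After move 2 (U): U=WWGG F=RRGY R=WBRR B=OOWB L=GYOO
After move 3 (R): R=RWRB U=WRGY F=RBGB D=YWYO B=GOWB
After move 4 (U'): U=RYWG F=GYGB R=RBRB B=RWWB L=GOOO
Query: D face = YWYO

Answer: Y W Y O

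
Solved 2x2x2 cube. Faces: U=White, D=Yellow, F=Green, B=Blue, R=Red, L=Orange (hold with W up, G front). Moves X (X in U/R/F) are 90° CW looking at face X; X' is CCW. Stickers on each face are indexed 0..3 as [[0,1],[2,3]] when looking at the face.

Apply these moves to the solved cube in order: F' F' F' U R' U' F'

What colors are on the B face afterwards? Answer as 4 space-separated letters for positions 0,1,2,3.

Answer: B R R B

Derivation:
After move 1 (F'): F=GGGG U=WWRR R=YRYR D=OOYY L=OWOW
After move 2 (F'): F=GGGG U=WWYY R=OROR D=WWYY L=OROR
After move 3 (F'): F=GGGG U=WWOO R=WRWR D=RRYY L=OYOY
After move 4 (U): U=OWOW F=WRGG R=BBWR B=OYBB L=GGOY
After move 5 (R'): R=BRBW U=OBOO F=WWGW D=RRYG B=YYRB
After move 6 (U'): U=BOOO F=GGGW R=WWBW B=BRRB L=YYOY
After move 7 (F'): F=GWGG U=BOWB R=RWRW D=YYYG L=YOOO
Query: B face = BRRB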